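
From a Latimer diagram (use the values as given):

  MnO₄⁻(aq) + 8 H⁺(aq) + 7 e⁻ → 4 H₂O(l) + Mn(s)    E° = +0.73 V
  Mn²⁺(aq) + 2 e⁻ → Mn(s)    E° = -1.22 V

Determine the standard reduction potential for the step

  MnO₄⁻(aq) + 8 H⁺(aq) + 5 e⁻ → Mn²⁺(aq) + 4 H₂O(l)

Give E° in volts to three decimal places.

Sequential free energies add, so n₃E°₃ = n₁E°₁ + n₂E°₂.
With n₃ = 7, and the known step contributing 2×(-1.22) V, the unknown satisfies 5·E° = 7×(+0.73) − 2×(-1.22) = +7.550.
E° = +7.550 / 5 = +1.510 V.

+1.510 V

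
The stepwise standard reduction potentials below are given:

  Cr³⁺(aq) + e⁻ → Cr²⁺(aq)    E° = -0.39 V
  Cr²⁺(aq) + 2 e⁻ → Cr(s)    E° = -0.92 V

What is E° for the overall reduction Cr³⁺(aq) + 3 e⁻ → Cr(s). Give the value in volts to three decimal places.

Since ΔG° = −nFE° is additive over sequential reductions, n₃E°₃ = n₁E°₁ + n₂E°₂.
E°₃ = (1×-0.39 + 2×-0.92) / 3 = (-2.230) / 3 = -0.743 V.

-0.743 V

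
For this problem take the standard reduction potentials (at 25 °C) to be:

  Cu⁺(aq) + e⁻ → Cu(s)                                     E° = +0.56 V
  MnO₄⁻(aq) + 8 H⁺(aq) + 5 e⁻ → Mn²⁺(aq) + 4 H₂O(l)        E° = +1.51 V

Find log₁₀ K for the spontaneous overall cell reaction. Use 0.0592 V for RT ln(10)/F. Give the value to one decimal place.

80.2

Cathode: MnO₄⁻/Mn²⁺; anode: Cu⁺/Cu. E°cell = +0.95 V, n = 5.
log K = nE°cell / 0.0592 = (5)(+0.95) / 0.0592 = 80.2.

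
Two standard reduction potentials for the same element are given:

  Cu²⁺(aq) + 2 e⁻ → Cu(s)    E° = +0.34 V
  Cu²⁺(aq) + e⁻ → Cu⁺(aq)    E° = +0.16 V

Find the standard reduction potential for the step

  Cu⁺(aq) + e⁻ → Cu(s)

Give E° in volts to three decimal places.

Sequential free energies add, so n₃E°₃ = n₁E°₁ + n₂E°₂.
With n₃ = 2, and the known step contributing 1×(+0.16) V, the unknown satisfies 1·E° = 2×(+0.34) − 1×(+0.16) = +0.520.
E° = +0.520 / 1 = +0.520 V.

+0.520 V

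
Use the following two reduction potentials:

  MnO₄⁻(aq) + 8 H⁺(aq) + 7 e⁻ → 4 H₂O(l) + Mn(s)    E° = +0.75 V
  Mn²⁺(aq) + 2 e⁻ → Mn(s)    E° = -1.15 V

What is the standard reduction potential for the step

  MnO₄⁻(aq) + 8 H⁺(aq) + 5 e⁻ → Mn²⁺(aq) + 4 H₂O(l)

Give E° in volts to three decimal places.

+1.510 V

Sequential free energies add, so n₃E°₃ = n₁E°₁ + n₂E°₂.
With n₃ = 7, and the known step contributing 2×(-1.15) V, the unknown satisfies 5·E° = 7×(+0.75) − 2×(-1.15) = +7.550.
E° = +7.550 / 5 = +1.510 V.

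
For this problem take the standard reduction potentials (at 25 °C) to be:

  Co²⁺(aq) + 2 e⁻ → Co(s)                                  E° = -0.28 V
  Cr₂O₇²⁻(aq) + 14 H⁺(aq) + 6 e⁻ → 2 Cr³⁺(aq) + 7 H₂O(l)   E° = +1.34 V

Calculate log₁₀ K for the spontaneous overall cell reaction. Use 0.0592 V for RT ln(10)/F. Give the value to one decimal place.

Cathode: Cr₂O₇²⁻/Cr³⁺; anode: Co²⁺/Co. E°cell = +1.62 V, n = 6.
log K = nE°cell / 0.0592 = (6)(+1.62) / 0.0592 = 164.2.

164.2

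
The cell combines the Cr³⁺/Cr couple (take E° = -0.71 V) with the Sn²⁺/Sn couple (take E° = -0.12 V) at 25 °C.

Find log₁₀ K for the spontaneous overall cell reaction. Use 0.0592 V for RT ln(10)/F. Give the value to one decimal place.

59.8

Cathode: Sn²⁺/Sn; anode: Cr³⁺/Cr. E°cell = +0.59 V, n = 6.
log K = nE°cell / 0.0592 = (6)(+0.59) / 0.0592 = 59.8.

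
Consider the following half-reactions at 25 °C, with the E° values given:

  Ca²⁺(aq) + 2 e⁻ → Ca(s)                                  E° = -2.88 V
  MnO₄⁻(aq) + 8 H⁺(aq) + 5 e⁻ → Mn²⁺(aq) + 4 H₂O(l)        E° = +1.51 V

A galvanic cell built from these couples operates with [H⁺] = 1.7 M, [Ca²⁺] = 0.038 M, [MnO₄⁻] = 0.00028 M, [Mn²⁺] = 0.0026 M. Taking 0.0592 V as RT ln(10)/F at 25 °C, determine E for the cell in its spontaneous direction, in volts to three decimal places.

MnO₄⁻/Mn²⁺ is the cathode (higher E°), Ca²⁺/Ca the anode: E°cell = +1.51 − (-2.88) = +4.39 V, n = 10.
Overall: 2 MnO₄⁻(aq) + 16 H⁺(aq) + 5 Ca(s) → 2 Mn²⁺(aq) + 8 H₂O(l) + 5 Ca²⁺(aq)
Q = [Mn²⁺]^2·[Ca²⁺]^5 / ([MnO₄⁻]^2·[H⁺]^16); log Q = -8.853.
E = E° − (0.0592/n) log Q = +4.39 − (0.0592/10)(-8.853) = +4.442 V.

+4.442 V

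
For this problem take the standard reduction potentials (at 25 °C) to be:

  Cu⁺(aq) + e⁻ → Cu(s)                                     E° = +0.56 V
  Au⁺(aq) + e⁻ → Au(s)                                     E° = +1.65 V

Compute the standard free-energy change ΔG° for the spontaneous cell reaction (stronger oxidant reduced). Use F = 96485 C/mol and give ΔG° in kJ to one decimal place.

Au⁺/Au (E° = +1.65 V) is the cathode; Cu⁺/Cu (E° = +0.56 V) is the anode, so E°cell = +1.09 V.
Balancing electrons gives n = 1 (lcm of 1 and 1).
ΔG° = −nFE° = −(1)(96485)(+1.09) = -105,169 J = -105.2 kJ.

-105.2 kJ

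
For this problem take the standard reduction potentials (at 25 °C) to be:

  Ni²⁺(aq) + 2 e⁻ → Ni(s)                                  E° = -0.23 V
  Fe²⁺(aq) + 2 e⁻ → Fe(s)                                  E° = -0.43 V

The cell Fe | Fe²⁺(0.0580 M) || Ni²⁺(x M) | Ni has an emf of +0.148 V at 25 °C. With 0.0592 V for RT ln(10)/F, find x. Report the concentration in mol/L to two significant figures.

Ni²⁺/Ni is the cathode, Fe²⁺/Fe the anode: E°cell = +0.20 V, n = 2.
Overall reaction: Ni²⁺(aq) + Fe(s) → Ni(s) + Fe²⁺(aq); Q = [Fe²⁺]^1/[Ni²⁺]^1.
From E = E° − (0.0592/n) log Q: log Q = (E° − E)·n/0.0592 = (+0.20 − (+0.148))·2/0.0592 = 1.7568.
So 1·log[Ni²⁺] = 1·log(0.058) − log Q = -1.2366 − (1.7568) = -2.9934; [Ni²⁺] = 10^(-2.9934) ≈ 0.0010 M.

0.0010 M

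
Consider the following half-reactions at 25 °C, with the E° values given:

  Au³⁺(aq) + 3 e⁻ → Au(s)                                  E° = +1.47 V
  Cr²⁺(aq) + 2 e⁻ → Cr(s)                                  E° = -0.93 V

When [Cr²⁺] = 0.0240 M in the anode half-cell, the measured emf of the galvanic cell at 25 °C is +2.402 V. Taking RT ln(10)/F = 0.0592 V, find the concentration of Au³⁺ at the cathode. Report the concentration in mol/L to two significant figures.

0.0047 M

Au³⁺/Au is the cathode, Cr²⁺/Cr the anode: E°cell = +2.40 V, n = 6.
Overall reaction: 2 Au³⁺(aq) + 3 Cr(s) → 2 Au(s) + 3 Cr²⁺(aq); Q = [Cr²⁺]^3/[Au³⁺]^2.
From E = E° − (0.0592/n) log Q: log Q = (E° − E)·n/0.0592 = (+2.40 − (+2.402))·6/0.0592 = -0.2027.
So 2·log[Au³⁺] = 3·log(0.024) − log Q = -4.8594 − (-0.2027) = -4.6567; log[Au³⁺] = -4.6567 / 2 = -2.3283; [Au³⁺] = 10^(-2.3283) ≈ 0.0047 M.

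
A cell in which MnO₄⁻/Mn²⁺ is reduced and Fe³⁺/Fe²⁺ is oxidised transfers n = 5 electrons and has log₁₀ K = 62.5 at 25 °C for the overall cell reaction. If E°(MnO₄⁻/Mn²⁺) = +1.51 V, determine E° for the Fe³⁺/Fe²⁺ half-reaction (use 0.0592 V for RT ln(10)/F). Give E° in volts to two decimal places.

+0.77 V

E°cell = (0.0592/n)·log K = (0.0592/5)(62.5) = +0.740 V.
Since MnO₄⁻/Mn²⁺ is the cathode and Fe³⁺/Fe²⁺ the anode, E°cell = E°(MnO₄⁻/Mn²⁺) − E°(Fe³⁺/Fe²⁺).
So E°(Fe³⁺/Fe²⁺) = E°(MnO₄⁻/Mn²⁺) − E°cell = (+1.51) − (+0.740) = +0.77 V.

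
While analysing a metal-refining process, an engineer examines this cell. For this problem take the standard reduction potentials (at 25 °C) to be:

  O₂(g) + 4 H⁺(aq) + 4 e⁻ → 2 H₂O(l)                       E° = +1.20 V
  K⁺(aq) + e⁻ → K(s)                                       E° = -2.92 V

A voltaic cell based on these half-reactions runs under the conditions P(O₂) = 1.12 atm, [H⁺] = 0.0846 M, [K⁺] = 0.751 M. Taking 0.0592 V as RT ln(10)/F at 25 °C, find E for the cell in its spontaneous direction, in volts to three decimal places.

+4.065 V

O₂/H₂O is the cathode (higher E°), K⁺/K the anode: E°cell = +1.20 − (-2.92) = +4.12 V, n = 4.
Overall: O₂(g) + 4 H⁺(aq) + 4 K(s) → 2 H₂O(l) + 4 K⁺(aq)
Q = [K⁺]^4 / (P(O₂)·[H⁺]^4); log Q = 3.744.
E = E° − (0.0592/n) log Q = +4.12 − (0.0592/4)(3.744) = +4.065 V.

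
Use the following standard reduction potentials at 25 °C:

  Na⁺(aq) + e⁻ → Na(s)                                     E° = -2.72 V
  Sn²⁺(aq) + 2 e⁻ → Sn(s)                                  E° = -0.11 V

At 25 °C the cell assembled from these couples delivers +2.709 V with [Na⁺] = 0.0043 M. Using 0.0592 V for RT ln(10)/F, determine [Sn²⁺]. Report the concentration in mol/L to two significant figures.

Sn²⁺/Sn is the cathode, Na⁺/Na the anode: E°cell = +2.61 V, n = 2.
Overall reaction: Sn²⁺(aq) + 2 Na(s) → Sn(s) + 2 Na⁺(aq); Q = [Na⁺]^2/[Sn²⁺]^1.
From E = E° − (0.0592/n) log Q: log Q = (E° − E)·n/0.0592 = (+2.61 − (+2.709))·2/0.0592 = -3.3446.
So 1·log[Sn²⁺] = 2·log(0.0043) − log Q = -4.7331 − (-3.3446) = -1.3885; [Sn²⁺] = 10^(-1.3885) ≈ 0.041 M.

0.041 M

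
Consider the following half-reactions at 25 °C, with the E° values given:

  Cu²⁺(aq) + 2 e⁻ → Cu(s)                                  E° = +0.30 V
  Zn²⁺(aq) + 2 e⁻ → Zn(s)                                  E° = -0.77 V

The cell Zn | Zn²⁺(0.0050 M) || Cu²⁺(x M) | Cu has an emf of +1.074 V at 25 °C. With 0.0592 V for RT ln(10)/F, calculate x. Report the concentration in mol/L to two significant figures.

Cu²⁺/Cu is the cathode, Zn²⁺/Zn the anode: E°cell = +1.07 V, n = 2.
Overall reaction: Cu²⁺(aq) + Zn(s) → Cu(s) + Zn²⁺(aq); Q = [Zn²⁺]^1/[Cu²⁺]^1.
From E = E° − (0.0592/n) log Q: log Q = (E° − E)·n/0.0592 = (+1.07 − (+1.074))·2/0.0592 = -0.1351.
So 1·log[Cu²⁺] = 1·log(0.005) − log Q = -2.3010 − (-0.1351) = -2.1659; [Cu²⁺] = 10^(-2.1659) ≈ 0.0068 M.

0.0068 M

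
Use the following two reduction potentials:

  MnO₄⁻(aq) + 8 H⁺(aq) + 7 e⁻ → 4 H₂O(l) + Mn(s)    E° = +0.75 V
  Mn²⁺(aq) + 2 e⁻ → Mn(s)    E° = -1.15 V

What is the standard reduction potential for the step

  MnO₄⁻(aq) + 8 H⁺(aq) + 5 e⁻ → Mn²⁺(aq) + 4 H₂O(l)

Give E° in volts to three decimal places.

+1.510 V

Sequential free energies add, so n₃E°₃ = n₁E°₁ + n₂E°₂.
With n₃ = 7, and the known step contributing 2×(-1.15) V, the unknown satisfies 5·E° = 7×(+0.75) − 2×(-1.15) = +7.550.
E° = +7.550 / 5 = +1.510 V.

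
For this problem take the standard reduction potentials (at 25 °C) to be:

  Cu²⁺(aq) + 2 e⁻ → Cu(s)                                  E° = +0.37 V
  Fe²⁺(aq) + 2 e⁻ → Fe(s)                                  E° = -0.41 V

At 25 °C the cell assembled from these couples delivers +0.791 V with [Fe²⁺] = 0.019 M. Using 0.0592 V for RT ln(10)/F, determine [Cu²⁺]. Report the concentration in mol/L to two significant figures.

Cu²⁺/Cu is the cathode, Fe²⁺/Fe the anode: E°cell = +0.78 V, n = 2.
Overall reaction: Cu²⁺(aq) + Fe(s) → Cu(s) + Fe²⁺(aq); Q = [Fe²⁺]^1/[Cu²⁺]^1.
From E = E° − (0.0592/n) log Q: log Q = (E° − E)·n/0.0592 = (+0.78 − (+0.791))·2/0.0592 = -0.3716.
So 1·log[Cu²⁺] = 1·log(0.019) − log Q = -1.7212 − (-0.3716) = -1.3496; [Cu²⁺] = 10^(-1.3496) ≈ 0.045 M.

0.045 M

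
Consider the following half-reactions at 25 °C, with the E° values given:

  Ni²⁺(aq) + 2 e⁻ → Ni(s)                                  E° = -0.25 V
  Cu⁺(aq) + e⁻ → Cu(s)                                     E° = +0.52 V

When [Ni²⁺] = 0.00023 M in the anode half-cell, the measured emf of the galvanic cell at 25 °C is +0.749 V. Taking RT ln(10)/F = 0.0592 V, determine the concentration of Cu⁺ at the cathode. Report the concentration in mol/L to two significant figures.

0.0067 M

Cu⁺/Cu is the cathode, Ni²⁺/Ni the anode: E°cell = +0.77 V, n = 2.
Overall reaction: 2 Cu⁺(aq) + Ni(s) → 2 Cu(s) + Ni²⁺(aq); Q = [Ni²⁺]^1/[Cu⁺]^2.
From E = E° − (0.0592/n) log Q: log Q = (E° − E)·n/0.0592 = (+0.77 − (+0.749))·2/0.0592 = 0.7095.
So 2·log[Cu⁺] = 1·log(0.00023) − log Q = -3.6383 − (0.7095) = -4.3478; log[Cu⁺] = -4.3478 / 2 = -2.1739; [Cu⁺] = 10^(-2.1739) ≈ 0.0067 M.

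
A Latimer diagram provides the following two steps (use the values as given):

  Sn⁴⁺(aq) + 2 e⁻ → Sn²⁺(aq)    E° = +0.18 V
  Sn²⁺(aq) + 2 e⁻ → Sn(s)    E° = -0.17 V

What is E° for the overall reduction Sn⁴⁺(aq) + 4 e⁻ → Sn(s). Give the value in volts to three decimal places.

+0.005 V

Since ΔG° = −nFE° is additive over sequential reductions, n₃E°₃ = n₁E°₁ + n₂E°₂.
E°₃ = (2×+0.18 + 2×-0.17) / 4 = (+0.020) / 4 = +0.005 V.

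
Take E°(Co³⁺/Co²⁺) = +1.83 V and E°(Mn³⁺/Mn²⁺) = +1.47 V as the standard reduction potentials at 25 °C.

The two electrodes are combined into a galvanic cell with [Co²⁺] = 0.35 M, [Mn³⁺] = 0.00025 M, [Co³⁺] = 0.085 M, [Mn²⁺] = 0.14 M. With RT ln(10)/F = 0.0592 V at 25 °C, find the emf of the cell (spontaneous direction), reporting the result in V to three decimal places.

+0.486 V

Co³⁺/Co²⁺ is the cathode (higher E°), Mn³⁺/Mn²⁺ the anode: E°cell = +1.83 − (+1.47) = +0.36 V, n = 1.
Overall: Co³⁺(aq) + Mn²⁺(aq) → Co²⁺(aq) + Mn³⁺(aq)
Q = [Co²⁺]·[Mn³⁺] / ([Co³⁺]·[Mn²⁺]); log Q = -2.134.
E = E° − (0.0592/n) log Q = +0.36 − (0.0592/1)(-2.134) = +0.486 V.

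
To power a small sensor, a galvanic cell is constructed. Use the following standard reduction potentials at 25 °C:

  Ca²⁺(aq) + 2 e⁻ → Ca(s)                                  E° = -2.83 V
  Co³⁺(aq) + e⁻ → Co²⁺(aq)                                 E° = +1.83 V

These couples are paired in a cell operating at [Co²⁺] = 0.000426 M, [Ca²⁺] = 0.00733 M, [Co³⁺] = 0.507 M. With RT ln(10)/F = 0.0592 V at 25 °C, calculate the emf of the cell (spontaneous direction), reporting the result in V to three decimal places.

Co³⁺/Co²⁺ is the cathode (higher E°), Ca²⁺/Ca the anode: E°cell = +1.83 − (-2.83) = +4.66 V, n = 2.
Overall: 2 Co³⁺(aq) + Ca(s) → 2 Co²⁺(aq) + Ca²⁺(aq)
Q = [Co²⁺]^2·[Ca²⁺] / ([Co³⁺]^2); log Q = -8.286.
E = E° − (0.0592/n) log Q = +4.66 − (0.0592/2)(-8.286) = +4.905 V.

+4.905 V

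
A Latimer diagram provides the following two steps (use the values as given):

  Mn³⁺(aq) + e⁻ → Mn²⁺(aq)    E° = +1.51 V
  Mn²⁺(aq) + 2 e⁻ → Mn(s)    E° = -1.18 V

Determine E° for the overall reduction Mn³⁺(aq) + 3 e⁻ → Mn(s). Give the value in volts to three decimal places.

-0.283 V

Since ΔG° = −nFE° is additive over sequential reductions, n₃E°₃ = n₁E°₁ + n₂E°₂.
E°₃ = (1×+1.51 + 2×-1.18) / 3 = (-0.850) / 3 = -0.283 V.
Simply averaging or adding the two E° values would be wrong; the electron-weighted sum is required.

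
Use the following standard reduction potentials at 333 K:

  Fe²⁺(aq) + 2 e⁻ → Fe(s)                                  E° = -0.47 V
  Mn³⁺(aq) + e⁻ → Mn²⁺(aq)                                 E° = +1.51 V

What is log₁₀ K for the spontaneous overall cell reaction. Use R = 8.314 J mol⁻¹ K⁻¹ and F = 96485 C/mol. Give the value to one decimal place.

59.9

Cathode: Mn³⁺/Mn²⁺; anode: Fe²⁺/Fe. E°cell = (+1.51) − (-0.47) = +1.98 V, with n = 2.
ΔG° = −nFE° = −RT ln K, so ln K = nFE°/(RT) = (2)(96485)(+1.98) / ((8.314)(333)) = 138.007.
log₁₀ K = 138.007 / ln 10 = 59.9.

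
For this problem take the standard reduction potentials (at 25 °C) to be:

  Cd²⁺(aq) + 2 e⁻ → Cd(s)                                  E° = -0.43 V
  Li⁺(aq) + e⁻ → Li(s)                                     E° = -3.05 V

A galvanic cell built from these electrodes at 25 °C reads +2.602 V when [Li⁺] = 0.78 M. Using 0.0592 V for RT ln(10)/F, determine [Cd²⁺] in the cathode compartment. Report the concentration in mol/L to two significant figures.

0.15 M

Cd²⁺/Cd is the cathode, Li⁺/Li the anode: E°cell = +2.62 V, n = 2.
Overall reaction: Cd²⁺(aq) + 2 Li(s) → Cd(s) + 2 Li⁺(aq); Q = [Li⁺]^2/[Cd²⁺]^1.
From E = E° − (0.0592/n) log Q: log Q = (E° − E)·n/0.0592 = (+2.62 − (+2.602))·2/0.0592 = 0.6081.
So 1·log[Cd²⁺] = 2·log(0.78) − log Q = -0.2158 − (0.6081) = -0.8239; [Cd²⁺] = 10^(-0.8239) ≈ 0.15 M.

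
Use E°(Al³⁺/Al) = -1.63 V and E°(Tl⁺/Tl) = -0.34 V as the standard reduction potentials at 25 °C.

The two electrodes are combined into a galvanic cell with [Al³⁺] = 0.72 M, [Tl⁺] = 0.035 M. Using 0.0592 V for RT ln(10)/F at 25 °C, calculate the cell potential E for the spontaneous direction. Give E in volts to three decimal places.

+1.207 V

Tl⁺/Tl is the cathode (higher E°), Al³⁺/Al the anode: E°cell = -0.34 − (-1.63) = +1.29 V, n = 3.
Overall: 3 Tl⁺(aq) + Al(s) → 3 Tl(s) + Al³⁺(aq)
Q = [Al³⁺] / ([Tl⁺]^3); log Q = 4.225.
E = E° − (0.0592/n) log Q = +1.29 − (0.0592/3)(4.225) = +1.207 V.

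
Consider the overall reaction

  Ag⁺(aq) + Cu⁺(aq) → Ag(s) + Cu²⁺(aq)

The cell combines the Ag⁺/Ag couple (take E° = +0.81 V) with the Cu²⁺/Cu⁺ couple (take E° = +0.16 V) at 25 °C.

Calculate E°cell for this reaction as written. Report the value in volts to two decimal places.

The Ag⁺/Ag couple has the higher reduction potential, so it is the cathode; Cu²⁺/Cu⁺ is oxidised at the anode.
E°cell = E°(cathode) − E°(anode) = (+0.81) − (+0.16) = +0.65 V.

+0.65 V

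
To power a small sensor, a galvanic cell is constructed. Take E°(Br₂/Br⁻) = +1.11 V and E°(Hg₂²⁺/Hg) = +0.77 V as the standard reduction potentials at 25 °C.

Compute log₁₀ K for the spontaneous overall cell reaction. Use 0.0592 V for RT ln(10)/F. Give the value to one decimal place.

Cathode: Br₂/Br⁻; anode: Hg₂²⁺/Hg. E°cell = +0.34 V, n = 2.
log K = nE°cell / 0.0592 = (2)(+0.34) / 0.0592 = 11.5.

11.5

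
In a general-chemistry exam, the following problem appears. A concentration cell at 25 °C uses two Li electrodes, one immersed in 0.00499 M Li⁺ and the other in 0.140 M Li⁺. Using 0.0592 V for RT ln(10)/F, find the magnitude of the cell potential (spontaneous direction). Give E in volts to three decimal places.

For a concentration cell E°cell = 0. The 0.140 M side is the cathode (reduction is favoured where [Li⁺] is higher).
With n = 1, E = −(0.0592/1) log([Li⁺]ₐₙ/[Li⁺]꜀ₐₜ) = −(0.0592/1) log(0.00499/0.14) = −(0.0592/1)(-1.448) = +0.086 V.

+0.086 V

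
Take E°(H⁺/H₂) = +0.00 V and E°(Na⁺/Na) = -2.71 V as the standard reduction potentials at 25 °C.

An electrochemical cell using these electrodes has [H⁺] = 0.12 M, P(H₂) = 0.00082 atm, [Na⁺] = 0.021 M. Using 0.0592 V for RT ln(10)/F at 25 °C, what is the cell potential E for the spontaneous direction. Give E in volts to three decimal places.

H⁺/H₂ is the cathode (higher E°), Na⁺/Na the anode: E°cell = +0.00 − (-2.71) = +2.71 V, n = 2.
Overall: 2 H⁺(aq) + 2 Na(s) → H₂(g) + 2 Na⁺(aq)
Q = P(H₂)·[Na⁺]^2 / ([H⁺]^2); log Q = -4.600.
E = E° − (0.0592/n) log Q = +2.71 − (0.0592/2)(-4.600) = +2.846 V.

+2.846 V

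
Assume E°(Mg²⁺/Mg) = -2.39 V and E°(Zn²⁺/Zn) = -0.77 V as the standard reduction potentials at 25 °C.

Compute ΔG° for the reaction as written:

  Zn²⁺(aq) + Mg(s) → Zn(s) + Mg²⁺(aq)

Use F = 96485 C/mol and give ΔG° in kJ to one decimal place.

-312.6 kJ

As written, Zn²⁺/Zn is reduced (cathode) and Mg²⁺/Mg is oxidised (anode), so E°cell = (-0.77) − (-2.39) = +1.62 V.
Balancing electrons gives n = 2.
ΔG° = −nFE° = −(2)(96485)(+1.62) = -312,611 J = -312.6 kJ.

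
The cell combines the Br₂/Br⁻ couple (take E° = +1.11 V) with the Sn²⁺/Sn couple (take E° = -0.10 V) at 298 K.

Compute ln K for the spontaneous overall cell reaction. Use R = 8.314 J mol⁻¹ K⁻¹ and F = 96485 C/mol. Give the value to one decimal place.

Cathode: Br₂/Br⁻; anode: Sn²⁺/Sn. E°cell = (+1.11) − (-0.10) = +1.21 V, with n = 2.
ΔG° = −nFE° = −RT ln K, so ln K = nFE°/(RT) = (2)(96485)(+1.21) / ((8.314)(298)) = 94.243.

94.2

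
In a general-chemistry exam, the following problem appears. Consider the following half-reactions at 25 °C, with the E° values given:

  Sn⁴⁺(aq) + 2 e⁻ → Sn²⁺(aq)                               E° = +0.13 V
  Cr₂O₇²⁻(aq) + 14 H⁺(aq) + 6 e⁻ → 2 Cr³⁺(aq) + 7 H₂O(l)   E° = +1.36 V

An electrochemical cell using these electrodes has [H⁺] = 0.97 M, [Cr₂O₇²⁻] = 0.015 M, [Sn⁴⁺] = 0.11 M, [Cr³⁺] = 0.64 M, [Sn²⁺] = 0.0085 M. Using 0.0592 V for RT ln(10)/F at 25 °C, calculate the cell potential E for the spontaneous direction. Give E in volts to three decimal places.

Cr₂O₇²⁻/Cr³⁺ is the cathode (higher E°), Sn⁴⁺/Sn²⁺ the anode: E°cell = +1.36 − (+0.13) = +1.23 V, n = 6.
Overall: Cr₂O₇²⁻(aq) + 14 H⁺(aq) + 3 Sn²⁺(aq) → 2 Cr³⁺(aq) + 7 H₂O(l) + 3 Sn⁴⁺(aq)
Q = [Cr³⁺]^2·[Sn⁴⁺]^3 / ([Cr₂O₇²⁻]·[H⁺]^14·[Sn²⁺]^3); log Q = 4.957.
E = E° − (0.0592/n) log Q = +1.23 − (0.0592/6)(4.957) = +1.181 V.

+1.181 V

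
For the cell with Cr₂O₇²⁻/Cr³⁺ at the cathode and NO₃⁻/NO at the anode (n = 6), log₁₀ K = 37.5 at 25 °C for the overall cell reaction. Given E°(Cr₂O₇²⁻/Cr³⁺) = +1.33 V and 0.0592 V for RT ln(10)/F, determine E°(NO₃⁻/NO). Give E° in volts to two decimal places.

E°cell = (0.0592/n)·log K = (0.0592/6)(37.5) = +0.370 V.
Since Cr₂O₇²⁻/Cr³⁺ is the cathode and NO₃⁻/NO the anode, E°cell = E°(Cr₂O₇²⁻/Cr³⁺) − E°(NO₃⁻/NO).
So E°(NO₃⁻/NO) = E°(Cr₂O₇²⁻/Cr³⁺) − E°cell = (+1.33) − (+0.370) = +0.96 V.

+0.96 V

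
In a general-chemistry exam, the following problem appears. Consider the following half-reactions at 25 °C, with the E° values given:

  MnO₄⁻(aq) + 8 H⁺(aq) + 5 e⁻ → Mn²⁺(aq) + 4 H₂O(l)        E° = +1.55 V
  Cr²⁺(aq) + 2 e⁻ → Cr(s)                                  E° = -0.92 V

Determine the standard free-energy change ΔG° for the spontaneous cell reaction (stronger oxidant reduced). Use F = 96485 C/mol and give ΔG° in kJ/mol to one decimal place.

-2383.2 kJ/mol

MnO₄⁻/Mn²⁺ (E° = +1.55 V) is the cathode; Cr²⁺/Cr (E° = -0.92 V) is the anode, so E°cell = +2.47 V.
Balancing electrons gives n = 10 (lcm of 5 and 2).
ΔG° = −nFE° = −(10)(96485)(+2.47) = -2,383,180 J = -2383.2 kJ/mol.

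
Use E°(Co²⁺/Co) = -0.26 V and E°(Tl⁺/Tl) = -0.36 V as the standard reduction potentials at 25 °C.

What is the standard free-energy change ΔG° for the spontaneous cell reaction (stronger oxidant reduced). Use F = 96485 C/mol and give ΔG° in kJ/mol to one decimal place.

-19.3 kJ/mol

Co²⁺/Co (E° = -0.26 V) is the cathode; Tl⁺/Tl (E° = -0.36 V) is the anode, so E°cell = +0.10 V.
Balancing electrons gives n = 2 (lcm of 2 and 1).
ΔG° = −nFE° = −(2)(96485)(+0.10) = -19,297 J = -19.3 kJ/mol.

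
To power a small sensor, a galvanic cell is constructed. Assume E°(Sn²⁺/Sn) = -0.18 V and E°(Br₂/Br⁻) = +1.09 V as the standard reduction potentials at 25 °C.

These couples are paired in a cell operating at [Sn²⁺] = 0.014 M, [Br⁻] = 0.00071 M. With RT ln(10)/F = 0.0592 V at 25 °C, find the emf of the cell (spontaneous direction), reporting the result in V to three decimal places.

Br₂/Br⁻ is the cathode (higher E°), Sn²⁺/Sn the anode: E°cell = +1.09 − (-0.18) = +1.27 V, n = 2.
Overall: Br₂(l) + Sn(s) → 2 Br⁻(aq) + Sn²⁺(aq)
Q = [Br⁻]^2·[Sn²⁺]; log Q = -8.151.
E = E° − (0.0592/n) log Q = +1.27 − (0.0592/2)(-8.151) = +1.511 V.

+1.511 V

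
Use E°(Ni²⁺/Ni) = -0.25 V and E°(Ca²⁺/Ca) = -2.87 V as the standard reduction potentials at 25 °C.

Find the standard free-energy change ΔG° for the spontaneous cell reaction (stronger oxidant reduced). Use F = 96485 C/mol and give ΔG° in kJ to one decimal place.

Ni²⁺/Ni (E° = -0.25 V) is the cathode; Ca²⁺/Ca (E° = -2.87 V) is the anode, so E°cell = +2.62 V.
Balancing electrons gives n = 2 (lcm of 2 and 2).
ΔG° = −nFE° = −(2)(96485)(+2.62) = -505,581 J = -505.6 kJ.

-505.6 kJ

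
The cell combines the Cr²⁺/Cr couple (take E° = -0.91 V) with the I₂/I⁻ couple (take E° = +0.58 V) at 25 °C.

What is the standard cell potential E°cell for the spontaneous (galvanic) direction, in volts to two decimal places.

The I₂/I⁻ couple has the higher reduction potential, so it is the cathode; Cr²⁺/Cr is oxidised at the anode.
E°cell = E°(cathode) − E°(anode) = (+0.58) − (-0.91) = +1.49 V.

+1.49 V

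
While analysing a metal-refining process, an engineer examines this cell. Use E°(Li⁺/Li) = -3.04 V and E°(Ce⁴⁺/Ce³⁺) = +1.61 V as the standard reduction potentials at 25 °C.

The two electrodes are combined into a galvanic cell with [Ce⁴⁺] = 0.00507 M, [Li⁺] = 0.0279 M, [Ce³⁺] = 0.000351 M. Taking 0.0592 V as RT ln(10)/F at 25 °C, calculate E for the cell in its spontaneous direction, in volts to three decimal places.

+4.811 V

Ce⁴⁺/Ce³⁺ is the cathode (higher E°), Li⁺/Li the anode: E°cell = +1.61 − (-3.04) = +4.65 V, n = 1.
Overall: Ce⁴⁺(aq) + Li(s) → Ce³⁺(aq) + Li⁺(aq)
Q = [Ce³⁺]·[Li⁺] / ([Ce⁴⁺]); log Q = -2.714.
E = E° − (0.0592/n) log Q = +4.65 − (0.0592/1)(-2.714) = +4.811 V.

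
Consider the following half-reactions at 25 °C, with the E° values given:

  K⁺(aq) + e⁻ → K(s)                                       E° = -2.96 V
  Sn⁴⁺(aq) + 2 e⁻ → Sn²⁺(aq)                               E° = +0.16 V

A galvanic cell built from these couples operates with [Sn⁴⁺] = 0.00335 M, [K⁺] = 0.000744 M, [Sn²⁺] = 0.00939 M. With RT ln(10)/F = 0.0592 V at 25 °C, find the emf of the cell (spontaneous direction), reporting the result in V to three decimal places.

+3.292 V

Sn⁴⁺/Sn²⁺ is the cathode (higher E°), K⁺/K the anode: E°cell = +0.16 − (-2.96) = +3.12 V, n = 2.
Overall: Sn⁴⁺(aq) + 2 K(s) → Sn²⁺(aq) + 2 K⁺(aq)
Q = [Sn²⁺]·[K⁺]^2 / ([Sn⁴⁺]); log Q = -5.809.
E = E° − (0.0592/n) log Q = +3.12 − (0.0592/2)(-5.809) = +3.292 V.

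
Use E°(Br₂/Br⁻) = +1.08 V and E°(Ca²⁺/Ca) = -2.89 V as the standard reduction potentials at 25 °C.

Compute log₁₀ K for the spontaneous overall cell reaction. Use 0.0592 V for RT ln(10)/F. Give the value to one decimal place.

Cathode: Br₂/Br⁻; anode: Ca²⁺/Ca. E°cell = +3.97 V, n = 2.
log K = nE°cell / 0.0592 = (2)(+3.97) / 0.0592 = 134.1.

134.1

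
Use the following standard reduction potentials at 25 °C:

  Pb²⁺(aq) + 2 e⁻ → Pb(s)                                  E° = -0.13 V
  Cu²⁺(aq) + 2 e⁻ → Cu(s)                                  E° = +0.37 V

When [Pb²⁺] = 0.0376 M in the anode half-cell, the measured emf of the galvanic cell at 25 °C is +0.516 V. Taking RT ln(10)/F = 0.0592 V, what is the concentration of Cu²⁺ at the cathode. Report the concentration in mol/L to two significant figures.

Cu²⁺/Cu is the cathode, Pb²⁺/Pb the anode: E°cell = +0.50 V, n = 2.
Overall reaction: Cu²⁺(aq) + Pb(s) → Cu(s) + Pb²⁺(aq); Q = [Pb²⁺]^1/[Cu²⁺]^1.
From E = E° − (0.0592/n) log Q: log Q = (E° − E)·n/0.0592 = (+0.50 − (+0.516))·2/0.0592 = -0.5405.
So 1·log[Cu²⁺] = 1·log(0.0376) − log Q = -1.4248 − (-0.5405) = -0.8843; [Cu²⁺] = 10^(-0.8843) ≈ 0.13 M.

0.13 M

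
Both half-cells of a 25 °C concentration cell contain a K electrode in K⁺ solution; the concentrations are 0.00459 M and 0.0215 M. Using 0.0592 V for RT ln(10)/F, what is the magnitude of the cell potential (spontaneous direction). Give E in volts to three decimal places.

For a concentration cell E°cell = 0. The 0.0215 M side is the cathode (reduction is favoured where [K⁺] is higher).
With n = 1, E = −(0.0592/1) log([K⁺]ₐₙ/[K⁺]꜀ₐₜ) = −(0.0592/1) log(0.00459/0.0215) = −(0.0592/1)(-0.671) = +0.040 V.

+0.040 V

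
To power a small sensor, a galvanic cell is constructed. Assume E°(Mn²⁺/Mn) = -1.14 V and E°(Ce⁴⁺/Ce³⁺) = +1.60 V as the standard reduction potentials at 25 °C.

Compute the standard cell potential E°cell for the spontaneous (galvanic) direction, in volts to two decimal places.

+2.74 V

The Ce⁴⁺/Ce³⁺ couple has the higher reduction potential, so it is the cathode; Mn²⁺/Mn is oxidised at the anode.
E°cell = E°(cathode) − E°(anode) = (+1.60) − (-1.14) = +2.74 V.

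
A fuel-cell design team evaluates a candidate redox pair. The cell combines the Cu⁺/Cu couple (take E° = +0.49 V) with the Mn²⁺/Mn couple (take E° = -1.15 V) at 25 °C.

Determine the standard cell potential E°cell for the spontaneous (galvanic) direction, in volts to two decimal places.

The Cu⁺/Cu couple has the higher reduction potential, so it is the cathode; Mn²⁺/Mn is oxidised at the anode.
E°cell = E°(cathode) − E°(anode) = (+0.49) − (-1.15) = +1.64 V.
Since E°cell > 0, the reaction is spontaneous under standard conditions.

+1.64 V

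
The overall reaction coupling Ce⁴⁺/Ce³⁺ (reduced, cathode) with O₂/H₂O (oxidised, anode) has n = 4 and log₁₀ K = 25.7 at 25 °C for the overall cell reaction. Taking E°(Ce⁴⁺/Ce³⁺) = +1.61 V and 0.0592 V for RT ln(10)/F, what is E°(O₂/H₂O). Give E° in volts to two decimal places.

+1.23 V

E°cell = (0.0592/n)·log K = (0.0592/4)(25.7) = +0.380 V.
Since Ce⁴⁺/Ce³⁺ is the cathode and O₂/H₂O the anode, E°cell = E°(Ce⁴⁺/Ce³⁺) − E°(O₂/H₂O).
So E°(O₂/H₂O) = E°(Ce⁴⁺/Ce³⁺) − E°cell = (+1.61) − (+0.380) = +1.23 V.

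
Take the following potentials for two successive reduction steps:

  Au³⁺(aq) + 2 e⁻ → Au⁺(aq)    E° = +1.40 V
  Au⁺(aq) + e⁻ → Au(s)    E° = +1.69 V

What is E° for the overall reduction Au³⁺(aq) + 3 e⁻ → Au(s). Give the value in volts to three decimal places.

Since ΔG° = −nFE° is additive over sequential reductions, n₃E°₃ = n₁E°₁ + n₂E°₂.
E°₃ = (2×+1.40 + 1×+1.69) / 3 = (+4.490) / 3 = +1.497 V.
E° values themselves are not directly additive — weighting by electron count is essential.

+1.497 V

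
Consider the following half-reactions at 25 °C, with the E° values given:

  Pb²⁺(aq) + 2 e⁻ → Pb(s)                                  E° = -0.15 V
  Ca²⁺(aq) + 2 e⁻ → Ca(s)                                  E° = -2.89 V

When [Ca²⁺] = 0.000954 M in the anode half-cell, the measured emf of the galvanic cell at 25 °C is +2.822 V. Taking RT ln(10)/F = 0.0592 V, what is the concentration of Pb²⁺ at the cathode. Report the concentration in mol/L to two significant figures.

Pb²⁺/Pb is the cathode, Ca²⁺/Ca the anode: E°cell = +2.74 V, n = 2.
Overall reaction: Pb²⁺(aq) + Ca(s) → Pb(s) + Ca²⁺(aq); Q = [Ca²⁺]^1/[Pb²⁺]^1.
From E = E° − (0.0592/n) log Q: log Q = (E° − E)·n/0.0592 = (+2.74 − (+2.822))·2/0.0592 = -2.7703.
So 1·log[Pb²⁺] = 1·log(0.000954) − log Q = -3.0205 − (-2.7703) = -0.2502; [Pb²⁺] = 10^(-0.2502) ≈ 0.56 M.

0.56 M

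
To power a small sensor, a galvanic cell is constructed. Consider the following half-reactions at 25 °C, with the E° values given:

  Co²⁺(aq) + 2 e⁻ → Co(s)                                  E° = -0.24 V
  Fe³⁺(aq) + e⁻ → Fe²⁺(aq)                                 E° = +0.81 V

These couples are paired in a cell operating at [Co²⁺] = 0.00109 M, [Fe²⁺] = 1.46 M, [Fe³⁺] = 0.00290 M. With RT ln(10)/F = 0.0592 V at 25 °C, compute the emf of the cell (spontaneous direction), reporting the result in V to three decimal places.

+0.978 V

Fe³⁺/Fe²⁺ is the cathode (higher E°), Co²⁺/Co the anode: E°cell = +0.81 − (-0.24) = +1.05 V, n = 2.
Overall: 2 Fe³⁺(aq) + Co(s) → 2 Fe²⁺(aq) + Co²⁺(aq)
Q = [Fe²⁺]^2·[Co²⁺] / ([Fe³⁺]^2); log Q = 2.441.
E = E° − (0.0592/n) log Q = +1.05 − (0.0592/2)(2.441) = +0.978 V.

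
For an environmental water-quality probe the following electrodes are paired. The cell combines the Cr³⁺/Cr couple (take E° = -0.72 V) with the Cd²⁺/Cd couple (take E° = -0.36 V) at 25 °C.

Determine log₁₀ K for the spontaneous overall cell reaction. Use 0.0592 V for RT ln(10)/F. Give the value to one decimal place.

Cathode: Cd²⁺/Cd; anode: Cr³⁺/Cr. E°cell = +0.36 V, n = 6.
log K = nE°cell / 0.0592 = (6)(+0.36) / 0.0592 = 36.5.

36.5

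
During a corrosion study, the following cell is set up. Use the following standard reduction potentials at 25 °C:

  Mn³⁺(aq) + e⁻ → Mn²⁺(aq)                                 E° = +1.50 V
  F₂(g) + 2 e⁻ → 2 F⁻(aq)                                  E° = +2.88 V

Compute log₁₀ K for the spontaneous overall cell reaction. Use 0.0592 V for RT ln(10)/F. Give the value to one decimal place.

Cathode: F₂/F⁻; anode: Mn³⁺/Mn²⁺. E°cell = +1.38 V, n = 2.
log K = nE°cell / 0.0592 = (2)(+1.38) / 0.0592 = 46.6.

46.6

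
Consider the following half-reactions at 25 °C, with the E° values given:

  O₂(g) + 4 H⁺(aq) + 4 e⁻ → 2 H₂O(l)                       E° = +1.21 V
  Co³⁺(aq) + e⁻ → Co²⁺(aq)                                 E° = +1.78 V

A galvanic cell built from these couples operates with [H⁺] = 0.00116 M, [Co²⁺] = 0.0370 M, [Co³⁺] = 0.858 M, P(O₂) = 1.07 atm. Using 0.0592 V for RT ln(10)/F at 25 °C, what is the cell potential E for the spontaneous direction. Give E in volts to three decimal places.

Co³⁺/Co²⁺ is the cathode (higher E°), O₂/H₂O the anode: E°cell = +1.78 − (+1.21) = +0.57 V, n = 4.
Overall: 4 Co³⁺(aq) + 2 H₂O(l) → 4 Co²⁺(aq) + O₂(g) + 4 H⁺(aq)
Q = [Co²⁺]^4·P(O₂)·[H⁺]^4 / ([Co³⁺]^4); log Q = -17.174.
E = E° − (0.0592/n) log Q = +0.57 − (0.0592/4)(-17.174) = +0.824 V.

+0.824 V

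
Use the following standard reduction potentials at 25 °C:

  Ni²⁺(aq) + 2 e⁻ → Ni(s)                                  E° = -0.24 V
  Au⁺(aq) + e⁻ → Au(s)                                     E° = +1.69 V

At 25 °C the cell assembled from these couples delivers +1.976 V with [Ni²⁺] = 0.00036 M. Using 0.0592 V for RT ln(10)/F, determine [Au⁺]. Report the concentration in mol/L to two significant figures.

Au⁺/Au is the cathode, Ni²⁺/Ni the anode: E°cell = +1.93 V, n = 2.
Overall reaction: 2 Au⁺(aq) + Ni(s) → 2 Au(s) + Ni²⁺(aq); Q = [Ni²⁺]^1/[Au⁺]^2.
From E = E° − (0.0592/n) log Q: log Q = (E° − E)·n/0.0592 = (+1.93 − (+1.976))·2/0.0592 = -1.5541.
So 2·log[Au⁺] = 1·log(0.00036) − log Q = -3.4437 − (-1.5541) = -1.8896; log[Au⁺] = -1.8896 / 2 = -0.9448; [Au⁺] = 10^(-0.9448) ≈ 0.11 M.

0.11 M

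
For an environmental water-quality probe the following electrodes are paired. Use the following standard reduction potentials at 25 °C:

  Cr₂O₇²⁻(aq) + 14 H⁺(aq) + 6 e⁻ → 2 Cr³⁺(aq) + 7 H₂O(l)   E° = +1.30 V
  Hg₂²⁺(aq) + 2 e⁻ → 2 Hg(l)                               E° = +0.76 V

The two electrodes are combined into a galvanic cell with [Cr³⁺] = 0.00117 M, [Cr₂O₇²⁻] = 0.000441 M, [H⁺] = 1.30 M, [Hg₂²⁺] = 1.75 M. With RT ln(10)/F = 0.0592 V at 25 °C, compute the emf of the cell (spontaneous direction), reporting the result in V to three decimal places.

Cr₂O₇²⁻/Cr³⁺ is the cathode (higher E°), Hg₂²⁺/Hg the anode: E°cell = +1.30 − (+0.76) = +0.54 V, n = 6.
Overall: Cr₂O₇²⁻(aq) + 14 H⁺(aq) + 6 Hg(l) → 2 Cr³⁺(aq) + 7 H₂O(l) + 3 Hg₂²⁺(aq)
Q = [Cr³⁺]^2·[Hg₂²⁺]^3 / ([Cr₂O₇²⁻]·[H⁺]^14); log Q = -3.374.
E = E° − (0.0592/n) log Q = +0.54 − (0.0592/6)(-3.374) = +0.573 V.

+0.573 V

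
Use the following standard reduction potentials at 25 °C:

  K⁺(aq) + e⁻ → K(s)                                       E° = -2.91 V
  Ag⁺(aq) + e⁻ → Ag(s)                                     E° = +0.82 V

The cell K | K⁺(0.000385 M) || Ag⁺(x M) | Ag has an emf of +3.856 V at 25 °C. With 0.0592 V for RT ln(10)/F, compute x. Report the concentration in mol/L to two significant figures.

0.052 M

Ag⁺/Ag is the cathode, K⁺/K the anode: E°cell = +3.73 V, n = 1.
Overall reaction: Ag⁺(aq) + K(s) → Ag(s) + K⁺(aq); Q = [K⁺]^1/[Ag⁺]^1.
From E = E° − (0.0592/n) log Q: log Q = (E° − E)·n/0.0592 = (+3.73 − (+3.856))·1/0.0592 = -2.1284.
So 1·log[Ag⁺] = 1·log(0.000385) − log Q = -3.4145 − (-2.1284) = -1.2861; [Ag⁺] = 10^(-1.2861) ≈ 0.052 M.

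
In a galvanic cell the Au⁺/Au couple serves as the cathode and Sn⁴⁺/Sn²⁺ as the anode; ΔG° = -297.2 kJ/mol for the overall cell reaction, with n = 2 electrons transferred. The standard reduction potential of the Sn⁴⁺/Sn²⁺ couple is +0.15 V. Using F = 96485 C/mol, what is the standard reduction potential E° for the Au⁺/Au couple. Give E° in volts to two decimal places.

E°cell = −ΔG°/(nF) = −(-297.2×10³)/((2)(96485)) = +1.540 V.
Since Au⁺/Au is the cathode and Sn⁴⁺/Sn²⁺ the anode, E°cell = E°(Au⁺/Au) − E°(Sn⁴⁺/Sn²⁺).
So E°(Au⁺/Au) = E°cell + E°(Sn⁴⁺/Sn²⁺) = +1.540 + (+0.15) = +1.69 V.

+1.69 V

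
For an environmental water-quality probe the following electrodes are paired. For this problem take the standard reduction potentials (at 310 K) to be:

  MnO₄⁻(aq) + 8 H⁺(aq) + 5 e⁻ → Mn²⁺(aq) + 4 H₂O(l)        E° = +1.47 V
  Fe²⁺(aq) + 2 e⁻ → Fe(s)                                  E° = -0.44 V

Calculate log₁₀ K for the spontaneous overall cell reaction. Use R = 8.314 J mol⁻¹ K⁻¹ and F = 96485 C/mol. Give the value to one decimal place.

310.5

Cathode: MnO₄⁻/Mn²⁺; anode: Fe²⁺/Fe. E°cell = (+1.47) − (-0.44) = +1.91 V, with n = 10.
ΔG° = −nFE° = −RT ln K, so ln K = nFE°/(RT) = (10)(96485)(+1.91) / ((8.314)(310)) = 715.025.
log₁₀ K = 715.025 / ln 10 = 310.5.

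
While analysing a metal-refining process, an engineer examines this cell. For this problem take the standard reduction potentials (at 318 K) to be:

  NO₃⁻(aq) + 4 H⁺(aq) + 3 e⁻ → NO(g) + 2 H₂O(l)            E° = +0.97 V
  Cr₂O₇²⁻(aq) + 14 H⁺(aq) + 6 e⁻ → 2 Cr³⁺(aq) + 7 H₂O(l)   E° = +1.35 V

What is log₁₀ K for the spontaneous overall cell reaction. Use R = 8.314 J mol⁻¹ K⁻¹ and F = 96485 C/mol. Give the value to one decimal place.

36.1

Cathode: Cr₂O₇²⁻/Cr³⁺; anode: NO₃⁻/NO. E°cell = (+1.35) − (+0.97) = +0.38 V, with n = 6.
ΔG° = −nFE° = −RT ln K, so ln K = nFE°/(RT) = (6)(96485)(+0.38) / ((8.314)(318)) = 83.207.
log₁₀ K = 83.207 / ln 10 = 36.1.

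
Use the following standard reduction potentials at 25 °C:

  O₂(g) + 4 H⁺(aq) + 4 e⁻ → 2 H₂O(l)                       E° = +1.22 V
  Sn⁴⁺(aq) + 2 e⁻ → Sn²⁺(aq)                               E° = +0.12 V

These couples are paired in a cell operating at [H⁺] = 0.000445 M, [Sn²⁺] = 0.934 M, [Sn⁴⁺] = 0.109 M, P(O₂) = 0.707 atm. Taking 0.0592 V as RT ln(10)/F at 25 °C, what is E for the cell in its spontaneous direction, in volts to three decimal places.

+0.927 V

O₂/H₂O is the cathode (higher E°), Sn⁴⁺/Sn²⁺ the anode: E°cell = +1.22 − (+0.12) = +1.10 V, n = 4.
Overall: O₂(g) + 4 H⁺(aq) + 2 Sn²⁺(aq) → 2 H₂O(l) + 2 Sn⁴⁺(aq)
Q = [Sn⁴⁺]^2 / (P(O₂)·[H⁺]^4·[Sn²⁺]^2); log Q = 11.691.
E = E° − (0.0592/n) log Q = +1.10 − (0.0592/4)(11.691) = +0.927 V.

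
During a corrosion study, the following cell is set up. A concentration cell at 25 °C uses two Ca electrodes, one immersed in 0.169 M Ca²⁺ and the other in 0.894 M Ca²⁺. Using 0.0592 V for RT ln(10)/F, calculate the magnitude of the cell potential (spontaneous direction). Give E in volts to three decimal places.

+0.021 V

For a concentration cell E°cell = 0. The 0.894 M side is the cathode (reduction is favoured where [Ca²⁺] is higher).
With n = 2, E = −(0.0592/2) log([Ca²⁺]ₐₙ/[Ca²⁺]꜀ₐₜ) = −(0.0592/2) log(0.169/0.894) = −(0.0592/2)(-0.723) = +0.021 V.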